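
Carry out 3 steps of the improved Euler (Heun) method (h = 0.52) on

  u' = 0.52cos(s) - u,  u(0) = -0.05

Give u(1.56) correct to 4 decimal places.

0.1684

Heun: k1 = f(s_n, u_n); k2 = f(s_n + h, u_n + h·k1); u_{n+1} = u_n + (h/2)·(k1 + k2).
s=0.000000, u=-0.050000:
  k1 = f(0.000000, -0.050000) = 0.570000
  k2 = f(0.520000, 0.246400) = 0.204866
  u ← -0.050000 + (0.52/2)·(0.570000 + 0.204866) = 0.151465
s=0.520000, u=0.151465:
  k1 = f(0.520000, 0.151465) = 0.299801
  k2 = f(1.040000, 0.307362) = -0.044127
  u ← 0.151465 + (0.52/2)·(0.299801 + (-0.044127)) = 0.217940
s=1.040000, u=0.217940:
  k1 = f(1.040000, 0.217940) = 0.045294
  k2 = f(1.560000, 0.241493) = -0.235879
  u ← 0.217940 + (0.52/2)·(0.045294 + (-0.235879)) = 0.168388
u(1.56) ≈ 0.1684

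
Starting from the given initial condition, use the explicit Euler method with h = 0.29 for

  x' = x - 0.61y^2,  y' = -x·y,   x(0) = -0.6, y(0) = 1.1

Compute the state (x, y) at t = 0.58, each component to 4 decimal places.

-1.5696, 1.6614

Euler on (x,y): x_{n+1} = x_n + h·x', y_{n+1} = y_n + h·y'.
0.000000: (-0.600000, 1.100000); f=(-1.338100, 0.660000) → (-0.988049, 1.291400)
0.290000: (-0.988049, 1.291400); f=(-2.005355, 1.275966) → (-1.569602, 1.661430)
(x(0.58), y(0.58)) ≈ (-1.5696, 1.6614)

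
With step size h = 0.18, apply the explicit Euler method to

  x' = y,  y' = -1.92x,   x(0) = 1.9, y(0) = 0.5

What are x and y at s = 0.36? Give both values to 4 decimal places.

Euler on (x,y): x_{n+1} = x_n + h·x', y_{n+1} = y_n + h·y'.
0.000000: (1.900000, 0.500000); f=(0.500000, -3.648000) → (1.990000, -0.156640)
0.180000: (1.990000, -0.156640); f=(-0.156640, -3.820800) → (1.961805, -0.844384)
(x(0.36), y(0.36)) ≈ (1.9618, -0.8444)

1.9618, -0.8444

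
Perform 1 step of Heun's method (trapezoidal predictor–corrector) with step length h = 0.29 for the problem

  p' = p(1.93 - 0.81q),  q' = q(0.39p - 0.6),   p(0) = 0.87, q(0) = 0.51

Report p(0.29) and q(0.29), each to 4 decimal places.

1.3426, 0.4831

Heun on (p,q): k1 = f(t_n, state_n); k2 = f(t_n + h, state_n + h·k1); state_{n+1} = state_n + (h/2)·(k1 + k2).
0.000000: (0.870000, 0.510000)
  k1 = (1.319703, -0.132957)
  predictor → (1.252714, 0.471442)
  k2 = (1.939366, -0.052538)
  → (1.342565, 0.483103)
(p(0.29), q(0.29)) ≈ (1.3426, 0.4831)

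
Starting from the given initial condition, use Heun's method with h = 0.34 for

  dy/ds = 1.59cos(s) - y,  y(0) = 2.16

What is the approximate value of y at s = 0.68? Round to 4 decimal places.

1.8022

Heun: k1 = f(s_n, y_n); k2 = f(s_n + h, y_n + h·k1); y_{n+1} = y_n + (h/2)·(k1 + k2).
s=0.000000, y=2.160000:
  k1 = f(0.000000, 2.160000) = -0.570000
  k2 = f(0.340000, 1.966200) = -0.467220
  y ← 2.160000 + (0.34/2)·(-0.570000 + (-0.467220)) = 1.983673
s=0.340000, y=1.983673:
  k1 = f(0.340000, 1.983673) = -0.484693
  k2 = f(0.680000, 1.818877) = -0.582536
  y ← 1.983673 + (0.34/2)·(-0.484693 + (-0.582536)) = 1.802244
y(0.68) ≈ 1.8022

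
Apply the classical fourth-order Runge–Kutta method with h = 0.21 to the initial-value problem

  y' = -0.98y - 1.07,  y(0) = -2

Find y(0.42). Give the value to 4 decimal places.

RK4: k1 = f(x_n, y_n); k2 = f(x_n + h/2, y_n + (h/2)·k1); k3 = f(x_n + h/2, y_n + (h/2)·k2); k4 = f(x_n + h, y_n + h·k3); y_{n+1} = y_n + (h/6)·(k1 + 2k2 + 2k3 + k4).
x=0.000000, y=-2.000000:
  k1 = f(0.000000, -2.000000) = 0.890000
  k2 = f(0.105000, -1.906550) = 0.798419
  k3 = f(0.105000, -1.916166) = 0.807843
  k4 = f(0.210000, -1.830353) = 0.723746
  y ← -2.000000 + (0.21/6)·(k1 + 2k2 + 2k3 + k4) = -1.831081
x=0.210000, y=-1.831081:
  k1 = f(0.210000, -1.831081) = 0.724459
  k2 = f(0.315000, -1.755012) = 0.649912
  k3 = f(0.315000, -1.762840) = 0.657583
  k4 = f(0.420000, -1.692988) = 0.589128
  y ← -1.831081 + (0.21/6)·(k1 + 2k2 + 2k3 + k4) = -1.693580
y(0.42) ≈ -1.6936

-1.6936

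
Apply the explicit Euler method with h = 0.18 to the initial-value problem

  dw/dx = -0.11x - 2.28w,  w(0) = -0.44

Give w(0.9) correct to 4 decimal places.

-0.0551

Euler: w_{n+1} = w_n + h·f(x_n, w_n).
x=0.000000, w=-0.440000: f=1.003200 → w ← -0.440000 + 0.18·1.003200 = -0.259424
x=0.180000, w=-0.259424: f=0.571687 → w ← -0.259424 + 0.18·0.571687 = -0.156520
x=0.360000, w=-0.156520: f=0.317266 → w ← -0.156520 + 0.18·0.317266 = -0.099412
x=0.540000, w=-0.099412: f=0.167260 → w ← -0.099412 + 0.18·0.167260 = -0.069306
x=0.720000, w=-0.069306: f=0.078817 → w ← -0.069306 + 0.18·0.078817 = -0.055119
w(0.9) ≈ -0.0551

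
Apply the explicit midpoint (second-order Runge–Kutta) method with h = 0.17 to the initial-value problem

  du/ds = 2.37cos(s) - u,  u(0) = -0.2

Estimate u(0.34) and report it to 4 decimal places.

0.5236

Midpoint: k1 = f(s_n, u_n); k2 = f(s_n + h/2, u_n + (h/2)·k1); u_{n+1} = u_n + h·k2.
s=0.000000, u=-0.200000:
  k1 = f(0.000000, -0.200000) = 2.570000
  k2 = f(0.085000, 0.018450) = 2.342994
  u ← -0.200000 + 0.17·2.342994 = 0.198309
s=0.170000, u=0.198309:
  k1 = f(0.170000, 0.198309) = 2.137527
  k2 = f(0.255000, 0.379999) = 1.913363
  u ← 0.198309 + 0.17·1.913363 = 0.523581
u(0.34) ≈ 0.5236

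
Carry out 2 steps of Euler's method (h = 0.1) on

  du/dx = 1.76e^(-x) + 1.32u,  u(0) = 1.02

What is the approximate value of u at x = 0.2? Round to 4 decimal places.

1.6655

Euler: u_{n+1} = u_n + h·f(x_n, u_n).
x=0.000000, u=1.020000: f=3.106400 → u ← 1.020000 + 0.1·3.106400 = 1.330640
x=0.100000, u=1.330640: f=3.348959 → u ← 1.330640 + 0.1·3.348959 = 1.665536
u(0.2) ≈ 1.6655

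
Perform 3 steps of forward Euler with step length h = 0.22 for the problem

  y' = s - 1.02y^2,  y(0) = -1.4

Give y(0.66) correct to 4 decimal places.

-3.9145

Euler: y_{n+1} = y_n + h·f(s_n, y_n).
s=0.000000, y=-1.400000: f=-1.999200 → y ← -1.400000 + 0.22·(-1.999200) = -1.839824
s=0.220000, y=-1.839824: f=-3.232651 → y ← -1.839824 + 0.22·(-3.232651) = -2.551007
s=0.440000, y=-2.551007: f=-6.197791 → y ← -2.551007 + 0.22·(-6.197791) = -3.914521
y(0.66) ≈ -3.9145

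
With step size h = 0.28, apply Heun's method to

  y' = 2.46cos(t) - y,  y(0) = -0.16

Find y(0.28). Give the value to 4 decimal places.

0.4575

Heun: k1 = f(t_n, y_n); k2 = f(t_n + h, y_n + h·k1); y_{n+1} = y_n + (h/2)·(k1 + k2).
t=0.000000, y=-0.160000:
  k1 = f(0.000000, -0.160000) = 2.620000
  k2 = f(0.280000, 0.573600) = 1.790596
  y ← -0.160000 + (0.28/2)·(2.620000 + 1.790596) = 0.457483
y(0.28) ≈ 0.4575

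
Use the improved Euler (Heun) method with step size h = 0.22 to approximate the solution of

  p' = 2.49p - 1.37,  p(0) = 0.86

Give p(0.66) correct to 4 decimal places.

2.0665

Heun: k1 = f(t_n, p_n); k2 = f(t_n + h, p_n + h·k1); p_{n+1} = p_n + (h/2)·(k1 + k2).
t=0.000000, p=0.860000:
  k1 = f(0.000000, 0.860000) = 0.771400
  k2 = f(0.220000, 1.029708) = 1.193973
  p ← 0.860000 + (0.22/2)·(0.771400 + 1.193973) = 1.076191
t=0.220000, p=1.076191:
  k1 = f(0.220000, 1.076191) = 1.309716
  k2 = f(0.440000, 1.364328) = 2.027178
  p ← 1.076191 + (0.22/2)·(1.309716 + 2.027178) = 1.443249
t=0.440000, p=1.443249:
  k1 = f(0.440000, 1.443249) = 2.223691
  k2 = f(0.660000, 1.932461) = 3.441829
  p ← 1.443249 + (0.22/2)·(2.223691 + 3.441829) = 2.066456
p(0.66) ≈ 2.0665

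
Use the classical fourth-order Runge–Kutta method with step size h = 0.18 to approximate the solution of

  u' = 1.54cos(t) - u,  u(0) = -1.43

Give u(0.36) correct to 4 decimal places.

-0.5430

RK4: k1 = f(t_n, u_n); k2 = f(t_n + h/2, u_n + (h/2)·k1); k3 = f(t_n + h/2, u_n + (h/2)·k2); k4 = f(t_n + h, u_n + h·k3); u_{n+1} = u_n + (h/6)·(k1 + 2k2 + 2k3 + k4).
t=0.000000, u=-1.430000:
  k1 = f(0.000000, -1.430000) = 2.970000
  k2 = f(0.090000, -1.162700) = 2.696467
  k3 = f(0.090000, -1.187318) = 2.721085
  k4 = f(0.180000, -0.940205) = 2.455324
  u ← -1.430000 + (0.18/6)·(k1 + 2k2 + 2k3 + k4) = -0.942187
t=0.180000, u=-0.942187:
  k1 = f(0.180000, -0.942187) = 2.457306
  k2 = f(0.270000, -0.721030) = 2.205237
  k3 = f(0.270000, -0.743716) = 2.227923
  k4 = f(0.360000, -0.541161) = 1.982442
  u ← -0.942187 + (0.18/6)·(k1 + 2k2 + 2k3 + k4) = -0.543005
u(0.36) ≈ -0.5430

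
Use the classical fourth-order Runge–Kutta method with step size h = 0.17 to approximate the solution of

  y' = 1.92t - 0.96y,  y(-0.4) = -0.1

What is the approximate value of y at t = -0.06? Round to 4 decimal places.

-0.1951

RK4: k1 = f(t_n, y_n); k2 = f(t_n + h/2, y_n + (h/2)·k1); k3 = f(t_n + h/2, y_n + (h/2)·k2); k4 = f(t_n + h, y_n + h·k3); y_{n+1} = y_n + (h/6)·(k1 + 2k2 + 2k3 + k4).
t=-0.400000, y=-0.100000:
  k1 = f(-0.400000, -0.100000) = -0.672000
  k2 = f(-0.315000, -0.157120) = -0.453965
  k3 = f(-0.315000, -0.138587) = -0.471756
  k4 = f(-0.230000, -0.180199) = -0.268609
  y ← -0.100000 + (0.17/6)·(k1 + 2k2 + 2k3 + k4) = -0.179108
t=-0.230000, y=-0.179108:
  k1 = f(-0.230000, -0.179108) = -0.269656
  k2 = f(-0.145000, -0.202029) = -0.084452
  k3 = f(-0.145000, -0.186287) = -0.099565
  k4 = f(-0.060000, -0.196034) = 0.072993
  y ← -0.179108 + (0.17/6)·(k1 + 2k2 + 2k3 + k4) = -0.195108
y(-0.06) ≈ -0.1951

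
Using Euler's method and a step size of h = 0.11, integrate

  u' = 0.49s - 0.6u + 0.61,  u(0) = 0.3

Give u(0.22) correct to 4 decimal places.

Euler: u_{n+1} = u_n + h·f(s_n, u_n).
s=0.000000, u=0.300000: f=0.430000 → u ← 0.300000 + 0.11·0.430000 = 0.347300
s=0.110000, u=0.347300: f=0.455520 → u ← 0.347300 + 0.11·0.455520 = 0.397407
u(0.22) ≈ 0.3974

0.3974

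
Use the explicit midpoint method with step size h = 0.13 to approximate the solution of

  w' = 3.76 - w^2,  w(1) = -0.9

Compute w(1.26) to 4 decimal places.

0.0045

Midpoint: k1 = f(t_n, w_n); k2 = f(t_n + h/2, w_n + (h/2)·k1); w_{n+1} = w_n + h·k2.
t=1.000000, w=-0.900000:
  k1 = f(1.000000, -0.900000) = 2.950000
  k2 = f(1.065000, -0.708250) = 3.258382
  w ← -0.900000 + 0.13·3.258382 = -0.476410
t=1.130000, w=-0.476410:
  k1 = f(1.130000, -0.476410) = 3.533033
  k2 = f(1.195000, -0.246763) = 3.699108
  w ← -0.476410 + 0.13·3.699108 = 0.004474
w(1.26) ≈ 0.0045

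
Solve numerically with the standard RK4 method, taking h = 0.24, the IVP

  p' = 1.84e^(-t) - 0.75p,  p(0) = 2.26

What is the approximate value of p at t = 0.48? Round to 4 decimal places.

RK4: k1 = f(t_n, p_n); k2 = f(t_n + h/2, p_n + (h/2)·k1); k3 = f(t_n + h/2, p_n + (h/2)·k2); k4 = f(t_n + h, p_n + h·k3); p_{n+1} = p_n + (h/6)·(k1 + 2k2 + 2k3 + k4).
t=0.000000, p=2.260000:
  k1 = f(0.000000, 2.260000) = 0.145000
  k2 = f(0.120000, 2.277400) = -0.076116
  k3 = f(0.120000, 2.250866) = -0.056216
  k4 = f(0.240000, 2.246508) = -0.237486
  p ← 2.260000 + (0.24/6)·(k1 + 2k2 + 2k3 + k4) = 2.245714
t=0.240000, p=2.245714:
  k1 = f(0.240000, 2.245714) = -0.236890
  k2 = f(0.360000, 2.217287) = -0.379241
  k3 = f(0.360000, 2.200205) = -0.366429
  k4 = f(0.480000, 2.157771) = -0.479767
  p ← 2.245714 + (0.24/6)·(k1 + 2k2 + 2k3 + k4) = 2.157394
p(0.48) ≈ 2.1574

2.1574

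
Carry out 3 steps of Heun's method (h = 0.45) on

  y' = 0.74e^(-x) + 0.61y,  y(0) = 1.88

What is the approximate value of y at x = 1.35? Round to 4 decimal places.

5.1915

Heun: k1 = f(x_n, y_n); k2 = f(x_n + h, y_n + h·k1); y_{n+1} = y_n + (h/2)·(k1 + k2).
x=0.000000, y=1.880000:
  k1 = f(0.000000, 1.880000) = 1.886800
  k2 = f(0.450000, 2.729060) = 2.136571
  y ← 1.880000 + (0.45/2)·(1.886800 + 2.136571) = 2.785259
x=0.450000, y=2.785259:
  k1 = f(0.450000, 2.785259) = 2.170853
  k2 = f(0.900000, 3.762142) = 2.595768
  y ← 2.785259 + (0.45/2)·(2.170853 + 2.595768) = 3.857748
x=0.900000, y=3.857748:
  k1 = f(0.900000, 3.857748) = 2.654088
  k2 = f(1.350000, 5.052088) = 3.273611
  y ← 3.857748 + (0.45/2)·(2.654088 + 3.273611) = 5.191481
y(1.35) ≈ 5.1915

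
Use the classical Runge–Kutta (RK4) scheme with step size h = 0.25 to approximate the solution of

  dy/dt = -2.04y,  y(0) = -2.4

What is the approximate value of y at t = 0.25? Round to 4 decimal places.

-1.4418

RK4: k1 = f(t_n, y_n); k2 = f(t_n + h/2, y_n + (h/2)·k1); k3 = f(t_n + h/2, y_n + (h/2)·k2); k4 = f(t_n + h, y_n + h·k3); y_{n+1} = y_n + (h/6)·(k1 + 2k2 + 2k3 + k4).
t=0.000000, y=-2.400000:
  k1 = f(0.000000, -2.400000) = 4.896000
  k2 = f(0.125000, -1.788000) = 3.647520
  k3 = f(0.125000, -1.944060) = 3.965882
  k4 = f(0.250000, -1.408529) = 2.873400
  y ← -2.400000 + (0.25/6)·(k1 + 2k2 + 2k3 + k4) = -1.441825
y(0.25) ≈ -1.4418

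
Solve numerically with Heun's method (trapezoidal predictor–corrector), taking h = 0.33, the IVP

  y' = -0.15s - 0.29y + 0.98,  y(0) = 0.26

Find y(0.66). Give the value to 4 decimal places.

Heun: k1 = f(s_n, y_n); k2 = f(s_n + h, y_n + h·k1); y_{n+1} = y_n + (h/2)·(k1 + k2).
s=0.000000, y=0.260000:
  k1 = f(0.000000, 0.260000) = 0.904600
  k2 = f(0.330000, 0.558518) = 0.768530
  y ← 0.260000 + (0.33/2)·(0.904600 + 0.768530) = 0.536066
s=0.330000, y=0.536066:
  k1 = f(0.330000, 0.536066) = 0.775041
  k2 = f(0.660000, 0.791830) = 0.651369
  y ← 0.536066 + (0.33/2)·(0.775041 + 0.651369) = 0.771424
y(0.66) ≈ 0.7714

0.7714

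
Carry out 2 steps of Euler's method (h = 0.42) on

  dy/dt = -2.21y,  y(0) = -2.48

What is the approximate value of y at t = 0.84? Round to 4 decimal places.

Euler: y_{n+1} = y_n + h·f(t_n, y_n).
t=0.000000, y=-2.480000: f=5.480800 → y ← -2.480000 + 0.42·5.480800 = -0.178064
t=0.420000, y=-0.178064: f=0.393521 → y ← -0.178064 + 0.42·0.393521 = -0.012785
y(0.84) ≈ -0.0128

-0.0128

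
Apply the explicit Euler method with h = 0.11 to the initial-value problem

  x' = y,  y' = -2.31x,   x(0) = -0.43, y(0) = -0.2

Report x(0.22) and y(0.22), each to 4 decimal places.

-0.4620, 0.0241

Euler on (x,y): x_{n+1} = x_n + h·x', y_{n+1} = y_n + h·y'.
0.000000: (-0.430000, -0.200000); f=(-0.200000, 0.993300) → (-0.452000, -0.090737)
0.110000: (-0.452000, -0.090737); f=(-0.090737, 1.044120) → (-0.461981, 0.024116)
(x(0.22), y(0.22)) ≈ (-0.4620, 0.0241)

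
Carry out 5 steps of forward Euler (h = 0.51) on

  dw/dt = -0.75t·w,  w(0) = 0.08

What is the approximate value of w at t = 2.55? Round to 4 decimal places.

Euler: w_{n+1} = w_n + h·f(t_n, w_n).
t=0.000000, w=0.080000: f=0.000000 → w ← 0.080000 + 0.51·0.000000 = 0.080000
t=0.510000, w=0.080000: f=-0.030600 → w ← 0.080000 + 0.51·(-0.030600) = 0.064394
t=1.020000, w=0.064394: f=-0.049261 → w ← 0.064394 + 0.51·(-0.049261) = 0.039271
t=1.530000, w=0.039271: f=-0.045063 → w ← 0.039271 + 0.51·(-0.045063) = 0.016288
t=2.040000, w=0.016288: f=-0.024921 → w ← 0.016288 + 0.51·(-0.024921) = 0.003579
w(2.55) ≈ 0.0036

0.0036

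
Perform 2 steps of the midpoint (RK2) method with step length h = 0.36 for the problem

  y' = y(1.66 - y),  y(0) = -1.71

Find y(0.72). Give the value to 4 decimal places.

-90.5565

Midpoint: k1 = f(x_n, y_n); k2 = f(x_n + h/2, y_n + (h/2)·k1); y_{n+1} = y_n + h·k2.
x=0.000000, y=-1.710000:
  k1 = f(0.000000, -1.710000) = -5.762700
  k2 = f(0.180000, -2.747286) = -12.108075
  y ← -1.710000 + 0.36·(-12.108075) = -6.068907
x=0.360000, y=-6.068907:
  k1 = f(0.360000, -6.068907) = -46.906018
  k2 = f(0.540000, -14.511990) = -234.687768
  y ← -6.068907 + 0.36·(-234.687768) = -90.556504
y(0.72) ≈ -90.5565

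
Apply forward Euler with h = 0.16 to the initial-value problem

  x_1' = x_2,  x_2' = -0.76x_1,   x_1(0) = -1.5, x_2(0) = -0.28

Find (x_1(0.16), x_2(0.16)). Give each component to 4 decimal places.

Euler on (x_1,x_2): x_1_{n+1} = x_1_n + h·x_1', x_2_{n+1} = x_2_n + h·x_2'.
0.000000: (-1.500000, -0.280000); f=(-0.280000, 1.140000) → (-1.544800, -0.097600)
(x_1(0.16), x_2(0.16)) ≈ (-1.5448, -0.0976)

-1.5448, -0.0976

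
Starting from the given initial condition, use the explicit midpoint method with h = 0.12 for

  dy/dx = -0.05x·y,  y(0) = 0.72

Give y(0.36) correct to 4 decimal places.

Midpoint: k1 = f(x_n, y_n); k2 = f(x_n + h/2, y_n + (h/2)·k1); y_{n+1} = y_n + h·k2.
x=0.000000, y=0.720000:
  k1 = f(0.000000, 0.720000) = 0.000000
  k2 = f(0.060000, 0.720000) = -0.002160
  y ← 0.720000 + 0.12·(-0.002160) = 0.719741
x=0.120000, y=0.719741:
  k1 = f(0.120000, 0.719741) = -0.004318
  k2 = f(0.180000, 0.719482) = -0.006475
  y ← 0.719741 + 0.12·(-0.006475) = 0.718964
x=0.240000, y=0.718964:
  k1 = f(0.240000, 0.718964) = -0.008628
  k2 = f(0.300000, 0.718446) = -0.010777
  y ← 0.718964 + 0.12·(-0.010777) = 0.717671
y(0.36) ≈ 0.7177

0.7177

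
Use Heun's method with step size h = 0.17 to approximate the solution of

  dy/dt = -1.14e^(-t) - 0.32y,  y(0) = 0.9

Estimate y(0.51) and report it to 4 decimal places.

Heun: k1 = f(t_n, y_n); k2 = f(t_n + h, y_n + h·k1); y_{n+1} = y_n + (h/2)·(k1 + k2).
t=0.000000, y=0.900000:
  k1 = f(0.000000, 0.900000) = -1.428000
  k2 = f(0.170000, 0.657240) = -1.172095
  y ← 0.900000 + (0.17/2)·(-1.428000 + (-1.172095)) = 0.678992
t=0.170000, y=0.678992:
  k1 = f(0.170000, 0.678992) = -1.179055
  k2 = f(0.340000, 0.478553) = -0.964555
  y ← 0.678992 + (0.17/2)·(-1.179055 + (-0.964555)) = 0.496785
t=0.340000, y=0.496785:
  k1 = f(0.340000, 0.496785) = -0.970389
  k2 = f(0.510000, 0.331819) = -0.790747
  y ← 0.496785 + (0.17/2)·(-0.970389 + (-0.790747)) = 0.347088
y(0.51) ≈ 0.3471

0.3471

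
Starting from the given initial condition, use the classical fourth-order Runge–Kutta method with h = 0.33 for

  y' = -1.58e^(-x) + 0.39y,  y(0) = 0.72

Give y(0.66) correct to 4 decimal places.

RK4: k1 = f(x_n, y_n); k2 = f(x_n + h/2, y_n + (h/2)·k1); k3 = f(x_n + h/2, y_n + (h/2)·k2); k4 = f(x_n + h, y_n + h·k3); y_{n+1} = y_n + (h/6)·(k1 + 2k2 + 2k3 + k4).
x=0.000000, y=0.720000:
  k1 = f(0.000000, 0.720000) = -1.299200
  k2 = f(0.165000, 0.505632) = -1.142476
  k3 = f(0.165000, 0.531492) = -1.132390
  k4 = f(0.330000, 0.346311) = -1.000838
  y ← 0.720000 + (0.33/6)·(k1 + 2k2 + 2k3 + k4) = 0.343263
x=0.330000, y=0.343263:
  k1 = f(0.330000, 0.343263) = -1.002027
  k2 = f(0.495000, 0.177928) = -0.893730
  k3 = f(0.495000, 0.195797) = -0.886761
  k4 = f(0.660000, 0.050631) = -0.796879
  y ← 0.343263 + (0.33/6)·(k1 + 2k2 + 2k3 + k4) = 0.048469
y(0.66) ≈ 0.0485

0.0485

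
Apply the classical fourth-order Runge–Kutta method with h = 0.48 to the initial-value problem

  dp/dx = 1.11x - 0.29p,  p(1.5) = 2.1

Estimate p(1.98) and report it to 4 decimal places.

2.6953

RK4: k1 = f(x_n, p_n); k2 = f(x_n + h/2, p_n + (h/2)·k1); k3 = f(x_n + h/2, p_n + (h/2)·k2); k4 = f(x_n + h, p_n + h·k3); p_{n+1} = p_n + (h/6)·(k1 + 2k2 + 2k3 + k4).
x=1.500000, p=2.100000:
  k1 = f(1.500000, 2.100000) = 1.056000
  k2 = f(1.740000, 2.353440) = 1.248902
  k3 = f(1.740000, 2.399737) = 1.235476
  k4 = f(1.980000, 2.693029) = 1.416822
  p ← 2.100000 + (0.48/6)·(k1 + 2k2 + 2k3 + k4) = 2.695326
p(1.98) ≈ 2.6953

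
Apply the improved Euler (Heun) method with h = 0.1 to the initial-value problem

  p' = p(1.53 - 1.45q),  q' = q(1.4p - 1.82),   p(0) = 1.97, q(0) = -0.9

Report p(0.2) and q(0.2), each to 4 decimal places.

Heun on (p,q): k1 = f(t_n, state_n); k2 = f(t_n + h, state_n + h·k1); state_{n+1} = state_n + (h/2)·(k1 + k2).
0.000000: (1.970000, -0.900000)
  k1 = (5.584950, -0.844200)
  predictor → (2.528495, -0.984420)
  k2 = (7.477794, -1.693097)
  → (2.623137, -1.026865)
0.100000: (2.623137, -1.026865)
  k1 = (7.919131, -1.902156)
  predictor → (3.415050, -1.217080)
  k2 = (11.251794, -3.603861)
  → (3.581683, -1.302166)
(p(0.2), q(0.2)) ≈ (3.5817, -1.3022)

3.5817, -1.3022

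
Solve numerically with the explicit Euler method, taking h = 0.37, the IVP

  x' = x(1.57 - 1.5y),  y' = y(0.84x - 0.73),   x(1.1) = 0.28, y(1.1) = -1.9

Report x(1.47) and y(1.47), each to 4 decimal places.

Euler on (x,y): x_{n+1} = x_n + h·x', y_{n+1} = y_n + h·y'.
1.100000: (0.280000, -1.900000); f=(1.237600, 0.940120) → (0.737912, -1.552156)
(x(1.47), y(1.47)) ≈ (0.7379, -1.5522)

0.7379, -1.5522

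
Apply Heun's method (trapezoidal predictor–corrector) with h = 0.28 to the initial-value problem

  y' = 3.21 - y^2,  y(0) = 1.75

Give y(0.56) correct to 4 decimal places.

Heun: k1 = f(t_n, y_n); k2 = f(t_n + h, y_n + h·k1); y_{n+1} = y_n + (h/2)·(k1 + k2).
t=0.000000, y=1.750000:
  k1 = f(0.000000, 1.750000) = 0.147500
  k2 = f(0.280000, 1.791300) = 0.001244
  y ← 1.750000 + (0.28/2)·(0.147500 + 0.001244) = 1.770824
t=0.280000, y=1.770824:
  k1 = f(0.280000, 1.770824) = 0.074182
  k2 = f(0.560000, 1.791595) = 0.000187
  y ← 1.770824 + (0.28/2)·(0.074182 + 0.000187) = 1.781236
y(0.56) ≈ 1.7812

1.7812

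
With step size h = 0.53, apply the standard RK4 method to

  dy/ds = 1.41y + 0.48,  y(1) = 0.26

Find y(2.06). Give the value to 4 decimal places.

RK4: k1 = f(s_n, y_n); k2 = f(s_n + h/2, y_n + (h/2)·k1); k3 = f(s_n + h/2, y_n + (h/2)·k2); k4 = f(s_n + h, y_n + h·k3); y_{n+1} = y_n + (h/6)·(k1 + 2k2 + 2k3 + k4).
s=1.000000, y=0.260000:
  k1 = f(1.000000, 0.260000) = 0.846600
  k2 = f(1.265000, 0.484349) = 1.162932
  k3 = f(1.265000, 0.568177) = 1.281130
  k4 = f(1.530000, 0.938999) = 1.803988
  y ← 0.260000 + (0.53/6)·(k1 + 2k2 + 2k3 + k4) = 0.925920
s=1.530000, y=0.925920:
  k1 = f(1.530000, 0.925920) = 1.785547
  k2 = f(1.795000, 1.399089) = 2.452716
  k3 = f(1.795000, 1.575889) = 2.702004
  k4 = f(2.060000, 2.357982) = 3.804754
  y ← 0.925920 + (0.53/6)·(k1 + 2k2 + 2k3 + k4) = 2.330397
y(2.06) ≈ 2.3304

2.3304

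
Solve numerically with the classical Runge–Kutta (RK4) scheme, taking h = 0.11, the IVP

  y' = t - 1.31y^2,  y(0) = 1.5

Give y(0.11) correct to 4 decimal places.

RK4: k1 = f(t_n, y_n); k2 = f(t_n + h/2, y_n + (h/2)·k1); k3 = f(t_n + h/2, y_n + (h/2)·k2); k4 = f(t_n + h, y_n + h·k3); y_{n+1} = y_n + (h/6)·(k1 + 2k2 + 2k3 + k4).
t=0.000000, y=1.500000:
  k1 = f(0.000000, 1.500000) = -2.947500
  k2 = f(0.055000, 1.337887) = -2.289825
  k3 = f(0.055000, 1.374060) = -2.418332
  k4 = f(0.110000, 1.233983) = -1.884757
  y ← 1.500000 + (0.11/6)·(k1 + 2k2 + 2k3 + k4) = 1.238776
y(0.11) ≈ 1.2388

1.2388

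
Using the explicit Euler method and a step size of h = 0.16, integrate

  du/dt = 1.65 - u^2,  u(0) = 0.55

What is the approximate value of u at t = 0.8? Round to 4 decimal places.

1.1986

Euler: u_{n+1} = u_n + h·f(t_n, u_n).
t=0.000000, u=0.550000: f=1.347500 → u ← 0.550000 + 0.16·1.347500 = 0.765600
t=0.160000, u=0.765600: f=1.063857 → u ← 0.765600 + 0.16·1.063857 = 0.935817
t=0.320000, u=0.935817: f=0.774246 → u ← 0.935817 + 0.16·0.774246 = 1.059696
t=0.480000, u=1.059696: f=0.527043 → u ← 1.059696 + 0.16·0.527043 = 1.144023
t=0.640000, u=1.144023: f=0.341210 → u ← 1.144023 + 0.16·0.341210 = 1.198617
u(0.8) ≈ 1.1986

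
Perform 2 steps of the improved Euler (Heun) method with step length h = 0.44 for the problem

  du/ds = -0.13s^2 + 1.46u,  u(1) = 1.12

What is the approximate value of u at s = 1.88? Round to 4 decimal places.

3.4330

Heun: k1 = f(s_n, u_n); k2 = f(s_n + h, u_n + h·k1); u_{n+1} = u_n + (h/2)·(k1 + k2).
s=1.000000, u=1.120000:
  k1 = f(1.000000, 1.120000) = 1.505200
  k2 = f(1.440000, 1.782288) = 2.332572
  u ← 1.120000 + (0.44/2)·(1.505200 + 2.332572) = 1.964310
s=1.440000, u=1.964310:
  k1 = f(1.440000, 1.964310) = 2.598325
  k2 = f(1.880000, 3.107573) = 4.077584
  u ← 1.964310 + (0.44/2)·(2.598325 + 4.077584) = 3.433010
u(1.88) ≈ 3.4330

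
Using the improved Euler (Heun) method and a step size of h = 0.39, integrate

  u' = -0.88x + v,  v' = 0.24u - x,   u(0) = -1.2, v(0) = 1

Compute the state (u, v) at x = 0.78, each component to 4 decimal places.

-0.8220, 0.5265

Heun on (u,v): k1 = f(x_n, state_n); k2 = f(x_n + h, state_n + h·k1); state_{n+1} = state_n + (h/2)·(k1 + k2).
0.000000: (-1.200000, 1.000000)
  k1 = (1.000000, -0.288000)
  predictor → (-0.810000, 0.887680)
  k2 = (0.544480, -0.584400)
  → (-0.898826, 0.829882)
0.390000: (-0.898826, 0.829882)
  k1 = (0.486682, -0.605718)
  predictor → (-0.709020, 0.593652)
  k2 = (-0.092748, -0.950165)
  → (-0.822009, 0.526485)
(u(0.78), v(0.78)) ≈ (-0.8220, 0.5265)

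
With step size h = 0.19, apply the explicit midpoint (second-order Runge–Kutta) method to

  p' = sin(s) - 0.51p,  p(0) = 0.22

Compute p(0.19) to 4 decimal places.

0.2177

Midpoint: k1 = f(s_n, p_n); k2 = f(s_n + h/2, p_n + (h/2)·k1); p_{n+1} = p_n + h·k2.
s=0.000000, p=0.220000:
  k1 = f(0.000000, 0.220000) = -0.112200
  k2 = f(0.095000, 0.209341) = -0.011907
  p ← 0.220000 + 0.19·(-0.011907) = 0.217738
p(0.19) ≈ 0.2177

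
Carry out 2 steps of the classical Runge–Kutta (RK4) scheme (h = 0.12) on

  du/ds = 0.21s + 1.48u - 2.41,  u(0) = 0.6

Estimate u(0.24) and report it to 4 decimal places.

RK4: k1 = f(s_n, u_n); k2 = f(s_n + h/2, u_n + (h/2)·k1); k3 = f(s_n + h/2, u_n + (h/2)·k2); k4 = f(s_n + h, u_n + h·k3); u_{n+1} = u_n + (h/6)·(k1 + 2k2 + 2k3 + k4).
s=0.000000, u=0.600000:
  k1 = f(0.000000, 0.600000) = -1.522000
  k2 = f(0.060000, 0.508680) = -1.644554
  k3 = f(0.060000, 0.501327) = -1.655436
  k4 = f(0.120000, 0.401348) = -1.790805
  u ← 0.600000 + (0.12/6)·(k1 + 2k2 + 2k3 + k4) = 0.401744
s=0.120000, u=0.401744:
  k1 = f(0.120000, 0.401744) = -1.790218
  k2 = f(0.180000, 0.294331) = -1.936590
  k3 = f(0.180000, 0.285549) = -1.949588
  k4 = f(0.240000, 0.167794) = -2.111265
  u ← 0.401744 + (0.12/6)·(k1 + 2k2 + 2k3 + k4) = 0.168268
u(0.24) ≈ 0.1683

0.1683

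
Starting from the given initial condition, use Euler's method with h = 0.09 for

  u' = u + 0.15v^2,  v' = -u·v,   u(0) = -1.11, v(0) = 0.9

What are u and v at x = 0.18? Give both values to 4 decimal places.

Euler on (u,v): u_{n+1} = u_n + h·u', v_{n+1} = v_n + h·v'.
0.000000: (-1.110000, 0.900000); f=(-0.988500, 0.999000) → (-1.198965, 0.989910)
0.090000: (-1.198965, 0.989910); f=(-1.051977, 1.186867) → (-1.293643, 1.096728)
(u(0.18), v(0.18)) ≈ (-1.2936, 1.0967)

-1.2936, 1.0967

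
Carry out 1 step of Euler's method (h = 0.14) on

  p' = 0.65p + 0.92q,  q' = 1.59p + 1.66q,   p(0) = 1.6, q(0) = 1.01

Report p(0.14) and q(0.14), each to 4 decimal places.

1.8757, 1.6009

Euler on (p,q): p_{n+1} = p_n + h·p', q_{n+1} = q_n + h·q'.
0.000000: (1.600000, 1.010000); f=(1.969200, 4.220600) → (1.875688, 1.600884)
(p(0.14), q(0.14)) ≈ (1.8757, 1.6009)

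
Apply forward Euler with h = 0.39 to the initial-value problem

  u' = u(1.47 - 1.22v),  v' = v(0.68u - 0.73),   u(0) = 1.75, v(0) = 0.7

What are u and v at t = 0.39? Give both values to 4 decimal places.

2.1704, 0.8256

Euler on (u,v): u_{n+1} = u_n + h·u', v_{n+1} = v_n + h·v'.
0.000000: (1.750000, 0.700000); f=(1.078000, 0.322000) → (2.170420, 0.825580)
(u(0.39), v(0.39)) ≈ (2.1704, 0.8256)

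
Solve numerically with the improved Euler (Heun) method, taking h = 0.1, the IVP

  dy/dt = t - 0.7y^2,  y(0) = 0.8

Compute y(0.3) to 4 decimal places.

0.7263

Heun: k1 = f(t_n, y_n); k2 = f(t_n + h, y_n + h·k1); y_{n+1} = y_n + (h/2)·(k1 + k2).
t=0.000000, y=0.800000:
  k1 = f(0.000000, 0.800000) = -0.448000
  k2 = f(0.100000, 0.755200) = -0.299229
  y ← 0.800000 + (0.1/2)·(-0.448000 + (-0.299229)) = 0.762639
t=0.100000, y=0.762639:
  k1 = f(0.100000, 0.762639) = -0.307132
  k2 = f(0.200000, 0.731925) = -0.175000
  y ← 0.762639 + (0.1/2)·(-0.307132 + (-0.175000)) = 0.738532
t=0.200000, y=0.738532:
  k1 = f(0.200000, 0.738532) = -0.181801
  k2 = f(0.300000, 0.720352) = -0.063235
  y ← 0.738532 + (0.1/2)·(-0.181801 + (-0.063235)) = 0.726280
y(0.3) ≈ 0.7263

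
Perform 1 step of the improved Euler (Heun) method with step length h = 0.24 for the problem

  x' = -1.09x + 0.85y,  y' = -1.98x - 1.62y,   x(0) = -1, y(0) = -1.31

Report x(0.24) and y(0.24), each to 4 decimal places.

-0.9045, -0.5155

Heun on (x,y): k1 = f(s_n, state_n); k2 = f(s_n + h, state_n + h·k1); state_{n+1} = state_n + (h/2)·(k1 + k2).
0.000000: (-1.000000, -1.310000)
  k1 = (-0.023500, 4.102200)
  predictor → (-1.005640, -0.325472)
  k2 = (0.819496, 2.518432)
  → (-0.904480, -0.515524)
(x(0.24), y(0.24)) ≈ (-0.9045, -0.5155)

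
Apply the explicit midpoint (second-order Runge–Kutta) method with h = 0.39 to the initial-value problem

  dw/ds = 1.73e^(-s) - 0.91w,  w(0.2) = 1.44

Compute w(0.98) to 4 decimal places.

1.2158

Midpoint: k1 = f(s_n, w_n); k2 = f(s_n + h/2, w_n + (h/2)·k1); w_{n+1} = w_n + h·k2.
s=0.200000, w=1.440000:
  k1 = f(0.200000, 1.440000) = 0.106004
  k2 = f(0.395000, 1.460671) = -0.163744
  w ← 1.440000 + 0.39·(-0.163744) = 1.376140
s=0.590000, w=1.376140:
  k1 = f(0.590000, 1.376140) = -0.293301
  k2 = f(0.785000, 1.318946) = -0.411154
  w ← 1.376140 + 0.39·(-0.411154) = 1.215790
w(0.98) ≈ 1.2158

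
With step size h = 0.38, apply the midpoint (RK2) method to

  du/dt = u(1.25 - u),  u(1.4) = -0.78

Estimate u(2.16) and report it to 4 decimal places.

-5.8494

Midpoint: k1 = f(t_n, u_n); k2 = f(t_n + h/2, u_n + (h/2)·k1); u_{n+1} = u_n + h·k2.
t=1.400000, u=-0.780000:
  k1 = f(1.400000, -0.780000) = -1.583400
  k2 = f(1.590000, -1.080846) = -2.519286
  u ← -0.780000 + 0.38·(-2.519286) = -1.737329
t=1.780000, u=-1.737329:
  k1 = f(1.780000, -1.737329) = -5.189971
  k2 = f(1.970000, -2.723423) = -10.821312
  u ← -1.737329 + 0.38·(-10.821312) = -5.849427
u(2.16) ≈ -5.8494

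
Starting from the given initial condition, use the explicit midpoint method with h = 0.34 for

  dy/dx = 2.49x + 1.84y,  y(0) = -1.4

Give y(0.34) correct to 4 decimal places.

Midpoint: k1 = f(x_n, y_n); k2 = f(x_n + h/2, y_n + (h/2)·k1); y_{n+1} = y_n + h·k2.
x=0.000000, y=-1.400000:
  k1 = f(0.000000, -1.400000) = -2.576000
  k2 = f(0.170000, -1.837920) = -2.958473
  y ← -1.400000 + 0.34·(-2.958473) = -2.405881
y(0.34) ≈ -2.4059

-2.4059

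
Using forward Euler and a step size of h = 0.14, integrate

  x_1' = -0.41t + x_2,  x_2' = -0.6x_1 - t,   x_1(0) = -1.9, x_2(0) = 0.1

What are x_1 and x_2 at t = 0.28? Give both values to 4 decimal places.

-1.8577, 0.3984

Euler on (x_1,x_2): x_1_{n+1} = x_1_n + h·x_1', x_2_{n+1} = x_2_n + h·x_2'.
0.000000: (-1.900000, 0.100000); f=(0.100000, 1.140000) → (-1.886000, 0.259600)
0.140000: (-1.886000, 0.259600); f=(0.202200, 0.991600) → (-1.857692, 0.398424)
(x_1(0.28), x_2(0.28)) ≈ (-1.8577, 0.3984)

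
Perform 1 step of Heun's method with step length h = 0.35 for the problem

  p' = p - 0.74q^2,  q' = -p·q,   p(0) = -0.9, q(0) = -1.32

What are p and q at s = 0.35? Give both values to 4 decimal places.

-1.9649, -2.0341

Heun on (p,q): k1 = f(s_n, state_n); k2 = f(s_n + h, state_n + h·k1); state_{n+1} = state_n + (h/2)·(k1 + k2).
0.000000: (-0.900000, -1.320000)
  k1 = (-2.189376, -1.188000)
  predictor → (-1.666282, -1.735800)
  k2 = (-3.895903, -2.892332)
  → (-1.964924, -2.034058)
(p(0.35), q(0.35)) ≈ (-1.9649, -2.0341)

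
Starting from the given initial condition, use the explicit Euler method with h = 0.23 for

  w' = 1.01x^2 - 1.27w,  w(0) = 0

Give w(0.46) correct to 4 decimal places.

0.0123

Euler: w_{n+1} = w_n + h·f(x_n, w_n).
x=0.000000, w=0.000000: f=0.000000 → w ← 0.000000 + 0.23·0.000000 = 0.000000
x=0.230000, w=0.000000: f=0.053429 → w ← 0.000000 + 0.23·0.053429 = 0.012289
w(0.46) ≈ 0.0123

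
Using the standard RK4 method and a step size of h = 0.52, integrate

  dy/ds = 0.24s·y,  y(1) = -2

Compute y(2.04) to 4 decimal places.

-2.9228

RK4: k1 = f(s_n, y_n); k2 = f(s_n + h/2, y_n + (h/2)·k1); k3 = f(s_n + h/2, y_n + (h/2)·k2); k4 = f(s_n + h, y_n + h·k3); y_{n+1} = y_n + (h/6)·(k1 + 2k2 + 2k3 + k4).
s=1.000000, y=-2.000000:
  k1 = f(1.000000, -2.000000) = -0.480000
  k2 = f(1.260000, -2.124800) = -0.642540
  k3 = f(1.260000, -2.167060) = -0.655319
  k4 = f(1.520000, -2.340766) = -0.853911
  y ← -2.000000 + (0.52/6)·(k1 + 2k2 + 2k3 + k4) = -2.340568
s=1.520000, y=-2.340568:
  k1 = f(1.520000, -2.340568) = -0.853839
  k2 = f(1.780000, -2.562566) = -1.094728
  k3 = f(1.780000, -2.625197) = -1.121484
  k4 = f(2.040000, -2.923740) = -1.431463
  y ← -2.340568 + (0.52/6)·(k1 + 2k2 + 2k3 + k4) = -2.922771
y(2.04) ≈ -2.9228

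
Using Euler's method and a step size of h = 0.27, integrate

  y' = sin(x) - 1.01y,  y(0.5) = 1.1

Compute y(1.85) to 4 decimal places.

0.9153

Euler: y_{n+1} = y_n + h·f(x_n, y_n).
x=0.500000, y=1.100000: f=-0.631574 → y ← 1.100000 + 0.27·(-0.631574) = 0.929475
x=0.770000, y=0.929475: f=-0.242634 → y ← 0.929475 + 0.27·(-0.242634) = 0.863964
x=1.040000, y=0.863964: f=-0.010199 → y ← 0.863964 + 0.27·(-0.010199) = 0.861210
x=1.310000, y=0.861210: f=0.096363 → y ← 0.861210 + 0.27·0.096363 = 0.887228
x=1.580000, y=0.887228: f=0.103857 → y ← 0.887228 + 0.27·0.103857 = 0.915269
y(1.85) ≈ 0.9153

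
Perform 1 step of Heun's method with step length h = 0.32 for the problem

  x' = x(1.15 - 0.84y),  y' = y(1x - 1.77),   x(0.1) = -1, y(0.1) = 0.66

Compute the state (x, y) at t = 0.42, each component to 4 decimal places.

Heun on (x,y): k1 = f(t_n, state_n); k2 = f(t_n + h, state_n + h·k1); state_{n+1} = state_n + (h/2)·(k1 + k2).
0.100000: (-1.000000, 0.660000)
  k1 = (-0.595600, -1.828200)
  predictor → (-1.190592, 0.074976)
  k2 = (-1.294198, -0.221973)
  → (-1.302368, 0.331972)
(x(0.42), y(0.42)) ≈ (-1.3024, 0.3320)

-1.3024, 0.3320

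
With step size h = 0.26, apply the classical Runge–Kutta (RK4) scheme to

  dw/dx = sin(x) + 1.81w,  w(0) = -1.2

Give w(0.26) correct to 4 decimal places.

RK4: k1 = f(x_n, w_n); k2 = f(x_n + h/2, w_n + (h/2)·k1); k3 = f(x_n + h/2, w_n + (h/2)·k2); k4 = f(x_n + h, w_n + h·k3); w_{n+1} = w_n + (h/6)·(k1 + 2k2 + 2k3 + k4).
x=0.000000, w=-1.200000:
  k1 = f(0.000000, -1.200000) = -2.172000
  k2 = f(0.130000, -1.482360) = -2.553437
  k3 = f(0.130000, -1.531947) = -2.643190
  k4 = f(0.260000, -1.887229) = -3.158805
  w ← -1.200000 + (0.26/6)·(k1 + 2k2 + 2k3 + k4) = -1.881376
w(0.26) ≈ -1.8814

-1.8814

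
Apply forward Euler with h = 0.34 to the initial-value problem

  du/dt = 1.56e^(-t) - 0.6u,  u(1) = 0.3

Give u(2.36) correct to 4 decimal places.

0.4559

Euler: u_{n+1} = u_n + h·f(t_n, u_n).
t=1.000000, u=0.300000: f=0.393892 → u ← 0.300000 + 0.34·0.393892 = 0.433923
t=1.340000, u=0.433923: f=0.148125 → u ← 0.433923 + 0.34·0.148125 = 0.484286
t=1.680000, u=0.484286: f=0.000172 → u ← 0.484286 + 0.34·0.000172 = 0.484344
t=2.020000, u=0.484344: f=-0.083664 → u ← 0.484344 + 0.34·(-0.083664) = 0.455899
u(2.36) ≈ 0.4559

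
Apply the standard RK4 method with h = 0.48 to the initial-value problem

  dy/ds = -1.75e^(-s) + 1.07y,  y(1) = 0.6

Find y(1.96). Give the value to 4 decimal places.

0.9257

RK4: k1 = f(s_n, y_n); k2 = f(s_n + h/2, y_n + (h/2)·k1); k3 = f(s_n + h/2, y_n + (h/2)·k2); k4 = f(s_n + h, y_n + h·k3); y_{n+1} = y_n + (h/6)·(k1 + 2k2 + 2k3 + k4).
s=1.000000, y=0.600000:
  k1 = f(1.000000, 0.600000) = -0.001789
  k2 = f(1.240000, 0.599571) = 0.135118
  k3 = f(1.240000, 0.632428) = 0.170276
  k4 = f(1.480000, 0.681732) = 0.331088
  y ← 0.600000 + (0.48/6)·(k1 + 2k2 + 2k3 + k4) = 0.675207
s=1.480000, y=0.675207:
  k1 = f(1.480000, 0.675207) = 0.324106
  k2 = f(1.720000, 0.752992) = 0.492336
  k3 = f(1.720000, 0.793368) = 0.535538
  k4 = f(1.960000, 0.932265) = 0.751021
  y ← 0.675207 + (0.48/6)·(k1 + 2k2 + 2k3 + k4) = 0.925677
y(1.96) ≈ 0.9257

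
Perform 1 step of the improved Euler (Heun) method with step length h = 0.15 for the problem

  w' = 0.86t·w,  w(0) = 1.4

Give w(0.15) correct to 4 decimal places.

1.4135

Heun: k1 = f(t_n, w_n); k2 = f(t_n + h, w_n + h·k1); w_{n+1} = w_n + (h/2)·(k1 + k2).
t=0.000000, w=1.400000:
  k1 = f(0.000000, 1.400000) = 0.000000
  k2 = f(0.150000, 1.400000) = 0.180600
  w ← 1.400000 + (0.15/2)·(0.000000 + 0.180600) = 1.413545
w(0.15) ≈ 1.4135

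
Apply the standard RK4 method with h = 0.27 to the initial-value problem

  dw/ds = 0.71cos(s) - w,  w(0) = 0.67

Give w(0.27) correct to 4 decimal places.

RK4: k1 = f(s_n, w_n); k2 = f(s_n + h/2, w_n + (h/2)·k1); k3 = f(s_n + h/2, w_n + (h/2)·k2); k4 = f(s_n + h, w_n + h·k3); w_{n+1} = w_n + (h/6)·(k1 + 2k2 + 2k3 + k4).
s=0.000000, w=0.670000:
  k1 = f(0.000000, 0.670000) = 0.040000
  k2 = f(0.135000, 0.675400) = 0.028140
  k3 = f(0.135000, 0.673799) = 0.029741
  k4 = f(0.270000, 0.678030) = 0.006247
  w ← 0.670000 + (0.27/6)·(k1 + 2k2 + 2k3 + k4) = 0.677290
w(0.27) ≈ 0.6773

0.6773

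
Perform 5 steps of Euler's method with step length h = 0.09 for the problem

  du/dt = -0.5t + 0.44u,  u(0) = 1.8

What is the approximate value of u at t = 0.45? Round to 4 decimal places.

2.1436

Euler: u_{n+1} = u_n + h·f(t_n, u_n).
t=0.000000, u=1.800000: f=0.792000 → u ← 1.800000 + 0.09·0.792000 = 1.871280
t=0.090000, u=1.871280: f=0.778363 → u ← 1.871280 + 0.09·0.778363 = 1.941333
t=0.180000, u=1.941333: f=0.764186 → u ← 1.941333 + 0.09·0.764186 = 2.010109
t=0.270000, u=2.010109: f=0.749448 → u ← 2.010109 + 0.09·0.749448 = 2.077560
t=0.360000, u=2.077560: f=0.734126 → u ← 2.077560 + 0.09·0.734126 = 2.143631
u(0.45) ≈ 2.1436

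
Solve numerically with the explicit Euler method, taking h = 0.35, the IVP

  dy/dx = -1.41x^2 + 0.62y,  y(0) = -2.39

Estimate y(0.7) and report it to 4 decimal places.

-3.6003

Euler: y_{n+1} = y_n + h·f(x_n, y_n).
x=0.000000, y=-2.390000: f=-1.481800 → y ← -2.390000 + 0.35·(-1.481800) = -2.908630
x=0.350000, y=-2.908630: f=-1.976076 → y ← -2.908630 + 0.35·(-1.976076) = -3.600256
y(0.7) ≈ -3.6003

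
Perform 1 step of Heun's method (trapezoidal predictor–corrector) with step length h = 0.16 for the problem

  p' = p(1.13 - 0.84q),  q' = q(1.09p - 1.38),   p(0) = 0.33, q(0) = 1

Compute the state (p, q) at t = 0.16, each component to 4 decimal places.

0.3495, 0.8512

Heun on (p,q): k1 = f(t_n, state_n); k2 = f(t_n + h, state_n + h·k1); state_{n+1} = state_n + (h/2)·(k1 + k2).
0.000000: (0.330000, 1.000000)
  k1 = (0.095700, -1.020300)
  predictor → (0.345312, 0.836752)
  k2 = (0.147493, -0.839773)
  → (0.349455, 0.851194)
(p(0.16), q(0.16)) ≈ (0.3495, 0.8512)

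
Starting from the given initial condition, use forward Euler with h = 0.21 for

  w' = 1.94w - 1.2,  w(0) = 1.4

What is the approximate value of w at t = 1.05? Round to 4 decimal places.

4.9336

Euler: w_{n+1} = w_n + h·f(t_n, w_n).
t=0.000000, w=1.400000: f=1.516000 → w ← 1.400000 + 0.21·1.516000 = 1.718360
t=0.210000, w=1.718360: f=2.133618 → w ← 1.718360 + 0.21·2.133618 = 2.166420
t=0.420000, w=2.166420: f=3.002855 → w ← 2.166420 + 0.21·3.002855 = 2.797019
t=0.630000, w=2.797019: f=4.226217 → w ← 2.797019 + 0.21·4.226217 = 3.684525
t=0.840000, w=3.684525: f=5.947978 → w ← 3.684525 + 0.21·5.947978 = 4.933600
w(1.05) ≈ 4.9336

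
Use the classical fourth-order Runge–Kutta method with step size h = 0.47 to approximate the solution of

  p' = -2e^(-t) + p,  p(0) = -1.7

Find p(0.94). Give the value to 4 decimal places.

RK4: k1 = f(t_n, p_n); k2 = f(t_n + h/2, p_n + (h/2)·k1); k3 = f(t_n + h/2, p_n + (h/2)·k2); k4 = f(t_n + h, p_n + h·k3); p_{n+1} = p_n + (h/6)·(k1 + 2k2 + 2k3 + k4).
t=0.000000, p=-1.700000:
  k1 = f(0.000000, -1.700000) = -3.700000
  k2 = f(0.235000, -2.569500) = -4.150642
  k3 = f(0.235000, -2.675401) = -4.256542
  k4 = f(0.470000, -3.700575) = -4.950580
  p ← -1.700000 + (0.47/6)·(k1 + 2k2 + 2k3 + k4) = -3.694754
t=0.470000, p=-3.694754:
  k1 = f(0.470000, -3.694754) = -4.944759
  k2 = f(0.705000, -4.856773) = -5.844990
  k3 = f(0.705000, -5.068327) = -6.056544
  k4 = f(0.940000, -6.541330) = -7.322586
  p ← -3.694754 + (0.47/6)·(k1 + 2k2 + 2k3 + k4) = -6.520270
p(0.94) ≈ -6.5203

-6.5203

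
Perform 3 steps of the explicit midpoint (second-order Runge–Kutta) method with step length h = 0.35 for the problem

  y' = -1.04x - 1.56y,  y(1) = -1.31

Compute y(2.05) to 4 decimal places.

Midpoint: k1 = f(x_n, y_n); k2 = f(x_n + h/2, y_n + (h/2)·k1); y_{n+1} = y_n + h·k2.
x=1.000000, y=-1.310000:
  k1 = f(1.000000, -1.310000) = 1.003600
  k2 = f(1.175000, -1.134370) = 0.547617
  y ← -1.310000 + 0.35·0.547617 = -1.118334
x=1.350000, y=-1.118334:
  k1 = f(1.350000, -1.118334) = 0.340601
  k2 = f(1.525000, -1.058729) = 0.065617
  y ← -1.118334 + 0.35·0.065617 = -1.095368
x=1.700000, y=-1.095368:
  k1 = f(1.700000, -1.095368) = -0.059226
  k2 = f(1.875000, -1.105733) = -0.225057
  y ← -1.095368 + 0.35·(-0.225057) = -1.174138
y(2.05) ≈ -1.1741

-1.1741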